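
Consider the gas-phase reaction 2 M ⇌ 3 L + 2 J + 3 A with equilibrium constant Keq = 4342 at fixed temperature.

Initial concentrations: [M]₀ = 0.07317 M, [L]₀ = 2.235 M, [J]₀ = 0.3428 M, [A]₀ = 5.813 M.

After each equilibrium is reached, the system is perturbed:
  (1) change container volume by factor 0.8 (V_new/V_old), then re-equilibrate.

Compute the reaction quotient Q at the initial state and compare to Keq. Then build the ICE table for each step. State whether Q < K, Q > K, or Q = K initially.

Q₀ = 4.8134e+04; Q > K (proceeds reverse)

Q₀ = 4.8134e+04 vs Keq = 4342 ⇒ Q>K, reverse
Step 1:
                    M           L           J           A
  Initial     0.07317       2.235      0.3428       5.813
  Change       0.0872     -0.1308     -0.0872     -0.1308
  Equil        0.1604       2.104      0.2556       5.682
  solve Keq expr → x = -0.0436; check Q = 4342
Then change container volume by factor 0.8 (V_new/V_old).
Step 2:
                    M           L           J           A
  Initial      0.2005        2.63      0.3195       7.103
  Change      0.07439     -0.1116    -0.07439     -0.1116
  Equil        0.2749       2.519      0.2451       6.991
  solve Keq expr → x = -0.03719; check Q = 4342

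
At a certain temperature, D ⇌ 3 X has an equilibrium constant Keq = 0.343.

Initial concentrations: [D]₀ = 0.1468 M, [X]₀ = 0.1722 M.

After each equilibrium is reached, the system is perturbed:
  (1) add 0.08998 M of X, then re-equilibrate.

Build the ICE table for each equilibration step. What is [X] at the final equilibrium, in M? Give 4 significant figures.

Q₀ = 0.03478 vs Keq = 0.343 ⇒ Q<K, forward
Step 1:
                   D          X
  Initial     0.1468     0.1722
  Change    -0.04981     0.1494
  Equil      0.09699     0.3216
  solve Keq expr → x = 0.04981; check Q = 0.343
Then add 0.08998 M of X.
Step 2:
                   D          X
  Initial    0.09699     0.4116
  Change     0.02233   -0.06698
  Equil       0.1193     0.3446
  solve Keq expr → x = -0.02233; check Q = 0.343

[X]_eq = 0.3446 M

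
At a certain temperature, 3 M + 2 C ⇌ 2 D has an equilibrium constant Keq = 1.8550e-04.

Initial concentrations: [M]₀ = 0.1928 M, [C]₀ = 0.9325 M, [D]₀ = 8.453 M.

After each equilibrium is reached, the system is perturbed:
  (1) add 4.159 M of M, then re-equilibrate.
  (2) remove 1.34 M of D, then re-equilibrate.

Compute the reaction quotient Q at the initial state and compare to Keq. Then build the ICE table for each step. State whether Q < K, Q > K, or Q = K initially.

Q₀ = 1.1466e+04 vs Keq = 1.8550e-04 ⇒ Q>K, reverse
Step 1:
                    M           C           D
  I            0.1928      0.9325       8.453
  C             8.867       5.911      -5.911
  E              9.06       6.844       2.542
  solve Keq expr → x = -2.956; check Q = 1.8550e-04
Then add 4.159 M of M.
Step 2:
                    M           C           D
  I             13.22       6.844       2.542
  C             -1.26     -0.8399      0.8399
  E             11.96       6.004       3.382
  solve Keq expr → x = 0.42; check Q = 1.8550e-04
Then remove 1.34 M of D.
Step 3:
                    M           C           D
  I             11.96       6.004       2.042
  C           -0.9476     -0.6317      0.6317
  E             11.01       5.372       2.673
  solve Keq expr → x = 0.3159; check Q = 1.8550e-04

Q₀ = 1.1466e+04; Q > K (proceeds reverse)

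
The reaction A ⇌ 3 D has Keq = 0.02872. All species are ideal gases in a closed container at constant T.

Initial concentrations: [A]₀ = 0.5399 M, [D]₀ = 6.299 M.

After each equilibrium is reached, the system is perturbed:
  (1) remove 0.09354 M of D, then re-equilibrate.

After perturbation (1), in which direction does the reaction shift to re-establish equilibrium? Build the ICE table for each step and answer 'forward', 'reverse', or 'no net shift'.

Q₀ = 462.9 vs Keq = 0.02872 ⇒ Q>K, reverse
Step 1:
                    A           D
  Initial      0.5399       6.299
  Change        1.961      -5.883
  Equil         2.501      0.4157
  solve Keq expr → x = -1.961; check Q = 0.02872
Then remove 0.09354 M of D.
Step 2:
                    A           D
  Initial       2.501      0.3221
  Change     -0.03061     0.09184
  Equil          2.47       0.414
  solve Keq expr → x = 0.03061; check Q = 0.02872

Direction: forward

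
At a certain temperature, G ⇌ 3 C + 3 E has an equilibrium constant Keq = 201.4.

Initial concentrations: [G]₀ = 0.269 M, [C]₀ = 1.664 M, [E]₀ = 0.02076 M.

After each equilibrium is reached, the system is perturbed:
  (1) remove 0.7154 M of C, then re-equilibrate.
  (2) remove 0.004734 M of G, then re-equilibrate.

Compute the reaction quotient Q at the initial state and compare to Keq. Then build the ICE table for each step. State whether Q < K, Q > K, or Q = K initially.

Q₀ = 1.5325e-04 vs Keq = 201.4 ⇒ Q<K, forward
Step 1:
                    G           C           E
  Initial       0.269       1.664     0.02076
  Change      -0.2411      0.7234      0.7234
  Equil       0.02785       2.387      0.7442
  solve Keq expr → x = 0.2411; check Q = 201.4
Then remove 0.7154 M of C.
Step 2:
                    G           C           E
  Initial     0.02785       1.672      0.7442
  Change     -0.01541     0.04623     0.04623
  Equil       0.01244       1.718      0.7904
  solve Keq expr → x = 0.01541; check Q = 201.4
Then remove 0.004734 M of G.
Step 3:
                    G           C           E
  Initial    0.007706       1.718      0.7904
  Change      0.00394    -0.01182    -0.01182
  Equil       0.01165       1.706      0.7786
  solve Keq expr → x = -0.00394; check Q = 201.4

Q₀ = 1.5325e-04; Q < K (proceeds forward)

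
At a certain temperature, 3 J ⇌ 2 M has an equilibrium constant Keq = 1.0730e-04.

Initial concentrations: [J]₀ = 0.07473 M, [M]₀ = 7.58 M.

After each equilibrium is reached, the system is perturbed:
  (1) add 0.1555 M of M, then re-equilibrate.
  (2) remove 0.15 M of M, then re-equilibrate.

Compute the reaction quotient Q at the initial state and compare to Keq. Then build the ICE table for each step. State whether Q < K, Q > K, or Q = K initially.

Q₀ = 1.3767e+05; Q > K (proceeds reverse)

Q₀ = 1.3767e+05 vs Keq = 1.0730e-04 ⇒ Q>K, reverse
Step 1:
                    J           M
  Initial     0.07473        7.58
  Change        10.81      -7.208
  Equil         10.89      0.3721
  solve Keq expr → x = -3.604; check Q = 1.0730e-04
Then add 0.1555 M of M.
Step 2:
                    J           M
  Initial       10.89      0.5276
  Change       0.2165     -0.1443
  Equil          11.1      0.3832
  solve Keq expr → x = -0.07217; check Q = 1.0730e-04
Then remove 0.15 M of M.
Step 3:
                    J           M
  Initial        11.1      0.2332
  Change      -0.2089      0.1392
  Equil         10.89      0.3725
  solve Keq expr → x = 0.06962; check Q = 1.0730e-04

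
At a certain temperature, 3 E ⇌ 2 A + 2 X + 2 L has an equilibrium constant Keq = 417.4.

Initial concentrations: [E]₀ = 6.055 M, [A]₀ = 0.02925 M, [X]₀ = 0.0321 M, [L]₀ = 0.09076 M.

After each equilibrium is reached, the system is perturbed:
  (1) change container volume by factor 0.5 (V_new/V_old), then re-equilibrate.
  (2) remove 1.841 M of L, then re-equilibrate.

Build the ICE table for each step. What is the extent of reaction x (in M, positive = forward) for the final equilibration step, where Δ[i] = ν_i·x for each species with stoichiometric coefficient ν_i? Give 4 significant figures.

x = 0.166 M

Q₀ = 3.2712e-11 vs Keq = 417.4 ⇒ Q<K, forward
Step 1:
                   E          A          X          L
  init         6.055    0.02925     0.0321    0.09076
  Δ           -4.699      3.133      3.133      3.133
  eq           1.356      3.162      3.165      3.223
  solve Keq expr → x = 1.566; check Q = 417.4
Then change container volume by factor 0.5 (V_new/V_old).
Step 2:
                   E          A          X          L
  init         2.712      6.324       6.33      6.447
  Δ            1.318    -0.8787    -0.8787    -0.8787
  eq            4.03      5.445      5.451      5.568
  solve Keq expr → x = -0.4393; check Q = 417.4
Then remove 1.841 M of L.
Step 3:
                   E          A          X          L
  init          4.03      5.445      5.451      3.727
  Δ          -0.4979     0.3319     0.3319     0.3319
  eq           3.532      5.777      5.783      4.059
  solve Keq expr → x = 0.166; check Q = 417.4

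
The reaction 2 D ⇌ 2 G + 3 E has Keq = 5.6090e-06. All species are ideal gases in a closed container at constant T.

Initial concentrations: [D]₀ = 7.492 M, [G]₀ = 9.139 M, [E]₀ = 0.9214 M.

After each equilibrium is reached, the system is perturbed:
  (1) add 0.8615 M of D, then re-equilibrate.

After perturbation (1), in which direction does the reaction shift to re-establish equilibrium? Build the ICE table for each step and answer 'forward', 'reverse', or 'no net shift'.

Q₀ = 1.164 vs Keq = 5.6090e-06 ⇒ Q>K, reverse
Step 1:
                   D          G          E
  init         7.492      9.139     0.9214
  Δ           0.6028    -0.6028    -0.9043
  eq           8.095      8.536    0.01715
  solve Keq expr → x = -0.3014; check Q = 5.6090e-06
Then add 0.8615 M of D.
Step 2:
                   D          G          E
  init         8.956      8.536    0.01715
  Δ       -7.9596e-04 7.9596e-04   0.001194
  eq           8.956      8.537    0.01834
  solve Keq expr → x = 3.9798e-04; check Q = 5.6090e-06

Direction: forward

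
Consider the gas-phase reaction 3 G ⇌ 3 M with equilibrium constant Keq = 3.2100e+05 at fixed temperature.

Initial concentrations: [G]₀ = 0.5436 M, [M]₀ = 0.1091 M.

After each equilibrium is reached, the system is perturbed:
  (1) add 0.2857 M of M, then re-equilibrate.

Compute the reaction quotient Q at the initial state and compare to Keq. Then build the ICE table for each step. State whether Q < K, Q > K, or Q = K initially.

Q₀ = 0.008084 vs Keq = 3.2100e+05 ⇒ Q<K, forward
Step 1:
                  G         M
  init       0.5436    0.1091
  Δ         -0.5342    0.5342
  eq       0.009395    0.6433
  solve Keq expr → x = 0.1781; check Q = 3.2100e+05
Then add 0.2857 M of M.
Step 2:
                  G         M
  init     0.009395     0.929
  Δ        0.004113 -0.004113
  eq        0.01351    0.9249
  solve Keq expr → x = -0.001371; check Q = 3.2100e+05

Q₀ = 0.008084; Q < K (proceeds forward)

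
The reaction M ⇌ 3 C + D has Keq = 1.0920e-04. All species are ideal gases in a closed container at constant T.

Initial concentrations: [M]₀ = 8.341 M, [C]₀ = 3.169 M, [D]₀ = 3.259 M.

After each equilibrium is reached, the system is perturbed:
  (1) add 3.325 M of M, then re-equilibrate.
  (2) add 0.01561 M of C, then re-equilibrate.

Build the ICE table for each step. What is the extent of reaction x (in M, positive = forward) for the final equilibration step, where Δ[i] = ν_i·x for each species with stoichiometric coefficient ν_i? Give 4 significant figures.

x = -0.005177 M

Q₀ = 12.43 vs Keq = 1.0920e-04 ⇒ Q>K, reverse
Step 1:
                    M           C           D
  Initial       8.341       3.169       3.259
  Change        1.031      -3.092      -1.031
  Equil         9.372     0.07715       2.228
  solve Keq expr → x = -1.031; check Q = 1.0920e-04
Then add 3.325 M of M.
Step 2:
                    M           C           D
  Initial        12.7     0.07715       2.228
  Change    -0.002726    0.008177    0.002726
  Equil         12.69     0.08533       2.231
  solve Keq expr → x = 0.002726; check Q = 1.0920e-04
Then add 0.01561 M of C.
Step 3:
                    M           C           D
  Initial       12.69      0.1009       2.231
  Change     0.005177    -0.01553   -0.005177
  Equil          12.7     0.08541       2.226
  solve Keq expr → x = -0.005177; check Q = 1.0920e-04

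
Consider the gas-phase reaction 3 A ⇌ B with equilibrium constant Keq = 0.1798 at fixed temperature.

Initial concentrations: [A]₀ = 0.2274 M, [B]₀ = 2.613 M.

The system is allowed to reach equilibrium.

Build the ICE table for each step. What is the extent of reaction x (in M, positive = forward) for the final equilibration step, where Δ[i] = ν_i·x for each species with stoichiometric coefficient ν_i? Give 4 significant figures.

x = -0.6621 M

Q₀ = 222.2 vs Keq = 0.1798 ⇒ Q>K, reverse
Step 1:
                    A           B
  I            0.2274       2.613
  C             1.986     -0.6621
  E             2.214       1.951
  solve Keq expr → x = -0.6621; check Q = 0.1798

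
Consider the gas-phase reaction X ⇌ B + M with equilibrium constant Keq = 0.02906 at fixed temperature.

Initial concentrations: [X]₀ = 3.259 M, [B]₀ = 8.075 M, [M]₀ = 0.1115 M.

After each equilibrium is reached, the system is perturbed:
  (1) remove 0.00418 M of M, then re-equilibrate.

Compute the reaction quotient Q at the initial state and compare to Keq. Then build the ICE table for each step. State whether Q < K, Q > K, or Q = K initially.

Q₀ = 0.2763; Q > K (proceeds reverse)

Q₀ = 0.2763 vs Keq = 0.02906 ⇒ Q>K, reverse
Step 1:
                    X           B           M
  Initial       3.259       8.075      0.1115
  Change      0.09926    -0.09926    -0.09926
  Equil         3.358       7.976     0.01224
  solve Keq expr → x = -0.09926; check Q = 0.02906
Then remove 0.00418 M of M.
Step 2:
                    X           B           M
  Initial       3.358       7.976    0.008056
  Change    -0.004158    0.004158    0.004158
  Equil         3.354        7.98     0.01221
  solve Keq expr → x = 0.004158; check Q = 0.02906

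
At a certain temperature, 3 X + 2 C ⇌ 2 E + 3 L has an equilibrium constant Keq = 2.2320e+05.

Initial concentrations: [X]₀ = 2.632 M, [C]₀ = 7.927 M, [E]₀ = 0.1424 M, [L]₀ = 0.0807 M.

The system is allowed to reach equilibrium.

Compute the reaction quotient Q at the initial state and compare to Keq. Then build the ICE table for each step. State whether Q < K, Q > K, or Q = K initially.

Q₀ = 9.3018e-09; Q < K (proceeds forward)

Q₀ = 9.3018e-09 vs Keq = 2.2320e+05 ⇒ Q<K, forward
Step 1:
                   X          C          E          L
  I            2.632      7.927     0.1424     0.0807
  C           -2.612     -1.741      1.741      2.612
  E          0.02009      6.186      1.884      2.693
  solve Keq expr → x = 0.8706; check Q = 2.2320e+05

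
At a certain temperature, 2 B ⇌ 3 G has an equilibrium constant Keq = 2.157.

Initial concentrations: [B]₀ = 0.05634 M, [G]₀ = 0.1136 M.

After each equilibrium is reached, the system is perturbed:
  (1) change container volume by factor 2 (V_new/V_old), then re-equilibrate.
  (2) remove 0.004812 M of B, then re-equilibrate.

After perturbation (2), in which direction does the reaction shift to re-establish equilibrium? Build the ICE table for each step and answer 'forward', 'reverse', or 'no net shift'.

Q₀ = 0.4619 vs Keq = 2.157 ⇒ Q<K, forward
Step 1:
                   B          G
  I          0.05634     0.1136
  C         -0.01955    0.02932
  E          0.03679     0.1429
  solve Keq expr → x = 0.009775; check Q = 2.157
Then change container volume by factor 2 (V_new/V_old).
Step 2:
                   B          G
  I           0.0184    0.07146
  C        -0.003801   0.005701
  E          0.01459    0.07716
  solve Keq expr → x = 0.0019; check Q = 2.157
Then remove 0.004812 M of B.
Step 3:
                   B          G
  I         0.009783    0.07716
  C         0.003392  -0.005089
  E          0.01317    0.07207
  solve Keq expr → x = -0.001696; check Q = 2.157

Direction: reverse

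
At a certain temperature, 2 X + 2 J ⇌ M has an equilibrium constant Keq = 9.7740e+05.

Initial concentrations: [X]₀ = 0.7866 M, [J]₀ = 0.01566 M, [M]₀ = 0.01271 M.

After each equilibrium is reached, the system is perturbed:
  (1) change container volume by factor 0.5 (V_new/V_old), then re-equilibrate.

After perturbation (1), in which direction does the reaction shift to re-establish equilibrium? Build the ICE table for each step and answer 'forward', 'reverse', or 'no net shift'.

Q₀ = 83.76 vs Keq = 9.7740e+05 ⇒ Q<K, forward
Step 1:
                   X          J          M
  Initial     0.7866    0.01566    0.01271
  Change    -0.01547   -0.01547   0.007736
  Equil       0.7711 1.8756e-04    0.02045
  solve Keq expr → x = 0.007736; check Q = 9.7740e+05
Then change container volume by factor 0.5 (V_new/V_old).
Step 2:
                   X          J          M
  Initial      1.542 3.7512e-04    0.04089
  Change  -2.4228e-04 -2.4228e-04 1.2114e-04
  Equil        1.542 1.3284e-04    0.04101
  solve Keq expr → x = 1.2114e-04; check Q = 9.7740e+05

Direction: forward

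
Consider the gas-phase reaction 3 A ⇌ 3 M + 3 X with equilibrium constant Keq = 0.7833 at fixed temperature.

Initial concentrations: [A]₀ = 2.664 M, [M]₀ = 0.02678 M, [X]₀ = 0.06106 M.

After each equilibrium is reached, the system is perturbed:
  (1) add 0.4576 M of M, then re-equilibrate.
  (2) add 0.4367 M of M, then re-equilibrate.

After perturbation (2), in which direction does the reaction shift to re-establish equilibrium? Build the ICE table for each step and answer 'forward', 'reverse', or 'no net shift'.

Q₀ = 2.3126e-10 vs Keq = 0.7833 ⇒ Q<K, forward
Step 1:
                   A          M          X
  Initial      2.664    0.02678    0.06106
  Change      -1.141      1.141      1.141
  Equil        1.523      1.168      1.202
  solve Keq expr → x = 0.3804; check Q = 0.7833
Then add 0.4576 M of M.
Step 2:
                   A          M          X
  Initial      1.523      1.625      1.202
  Change       0.153     -0.153     -0.153
  Equil        1.676      1.472      1.049
  solve Keq expr → x = -0.05098; check Q = 0.7833
Then add 0.4367 M of M.
Step 3:
                   A          M          X
  Initial      1.676      1.909      1.049
  Change      0.1219    -0.1219    -0.1219
  Equil        1.798      1.787     0.9272
  solve Keq expr → x = -0.04064; check Q = 0.7833

Direction: reverse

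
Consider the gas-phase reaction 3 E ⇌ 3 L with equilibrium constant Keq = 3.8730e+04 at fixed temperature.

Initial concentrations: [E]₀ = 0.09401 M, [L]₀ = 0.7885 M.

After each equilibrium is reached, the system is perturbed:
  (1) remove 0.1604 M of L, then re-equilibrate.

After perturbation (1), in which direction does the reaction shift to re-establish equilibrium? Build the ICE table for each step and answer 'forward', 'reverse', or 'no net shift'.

Direction: forward

Q₀ = 590 vs Keq = 3.8730e+04 ⇒ Q<K, forward
Step 1:
                    E           L
  Initial     0.09401      0.7885
  Change     -0.06868     0.06868
  Equil       0.02533      0.8572
  solve Keq expr → x = 0.02289; check Q = 3.8730e+04
Then remove 0.1604 M of L.
Step 2:
                    E           L
  Initial     0.02533      0.6968
  Change    -0.004605    0.004605
  Equil       0.02073      0.7014
  solve Keq expr → x = 0.001535; check Q = 3.8730e+04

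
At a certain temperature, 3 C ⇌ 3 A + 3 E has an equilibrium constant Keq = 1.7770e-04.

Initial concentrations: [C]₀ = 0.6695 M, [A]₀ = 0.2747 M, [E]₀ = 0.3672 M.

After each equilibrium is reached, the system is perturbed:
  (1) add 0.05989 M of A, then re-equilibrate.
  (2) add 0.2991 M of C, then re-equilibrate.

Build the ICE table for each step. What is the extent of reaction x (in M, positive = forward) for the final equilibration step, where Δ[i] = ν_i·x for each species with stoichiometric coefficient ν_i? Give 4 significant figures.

x = 0.01086 M

Q₀ = 0.00342 vs Keq = 1.7770e-04 ⇒ Q>K, reverse
Step 1:
                    C           A           E
  I            0.6695      0.2747      0.3672
  C             0.107      -0.107      -0.107
  E            0.7765      0.1677      0.2602
  solve Keq expr → x = -0.03565; check Q = 1.7770e-04
Then add 0.05989 M of A.
Step 2:
                    C           A           E
  I            0.7765      0.2276      0.2602
  C           0.03034    -0.03034    -0.03034
  E            0.8068      0.1973      0.2299
  solve Keq expr → x = -0.01011; check Q = 1.7770e-04
Then add 0.2991 M of C.
Step 3:
                    C           A           E
  I             1.106      0.1973      0.2299
  C          -0.03259     0.03259     0.03259
  E             1.073      0.2299      0.2625
  solve Keq expr → x = 0.01086; check Q = 1.7770e-04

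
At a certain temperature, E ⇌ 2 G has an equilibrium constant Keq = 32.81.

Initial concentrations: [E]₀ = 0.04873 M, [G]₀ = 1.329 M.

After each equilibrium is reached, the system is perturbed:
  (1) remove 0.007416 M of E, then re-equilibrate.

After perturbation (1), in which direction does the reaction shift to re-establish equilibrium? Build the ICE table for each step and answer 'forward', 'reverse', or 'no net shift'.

Q₀ = 36.25 vs Keq = 32.81 ⇒ Q>K, reverse
Step 1:
                  E         G
  Initial   0.04873     1.329
  Change   0.004393 -0.008786
  Equil     0.05312      1.32
  solve Keq expr → x = -0.004393; check Q = 32.81
Then remove 0.007416 M of E.
Step 2:
                  E         G
  Initial   0.04571      1.32
  Change   0.006392  -0.01278
  Equil      0.0521     1.307
  solve Keq expr → x = -0.006392; check Q = 32.81

Direction: reverse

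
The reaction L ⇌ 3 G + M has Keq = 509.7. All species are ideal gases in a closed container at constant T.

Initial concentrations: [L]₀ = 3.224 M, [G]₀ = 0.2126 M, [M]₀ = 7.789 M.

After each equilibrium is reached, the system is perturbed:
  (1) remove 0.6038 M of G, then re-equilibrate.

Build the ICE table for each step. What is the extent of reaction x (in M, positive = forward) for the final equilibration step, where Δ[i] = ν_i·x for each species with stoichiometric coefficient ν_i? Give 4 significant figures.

Q₀ = 0.02322 vs Keq = 509.7 ⇒ Q<K, forward
Step 1:
                   L          G          M
  init         3.224     0.2126      7.789
  Δ           -1.461      4.384      1.461
  eq           1.763      4.597       9.25
  solve Keq expr → x = 1.461; check Q = 509.7
Then remove 0.6038 M of G.
Step 2:
                   L          G          M
  init         1.763      3.993       9.25
  Δ          -0.1489     0.4468     0.1489
  eq           1.614       4.44      9.399
  solve Keq expr → x = 0.1489; check Q = 509.7

x = 0.1489 M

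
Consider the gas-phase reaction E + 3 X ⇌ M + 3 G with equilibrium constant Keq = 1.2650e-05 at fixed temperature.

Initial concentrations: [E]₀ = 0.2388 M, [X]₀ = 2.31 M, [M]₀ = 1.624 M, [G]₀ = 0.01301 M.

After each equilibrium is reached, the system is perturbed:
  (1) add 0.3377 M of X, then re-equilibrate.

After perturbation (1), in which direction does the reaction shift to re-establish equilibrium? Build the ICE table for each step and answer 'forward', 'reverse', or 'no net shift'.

Q₀ = 1.2149e-06 vs Keq = 1.2650e-05 ⇒ Q<K, forward
Step 1:
                   E          X          M          G
  Initial     0.2388       2.31      1.624    0.01301
  Change   -0.004996   -0.01499   0.004996    0.01499
  Equil       0.2338      2.295      1.629      0.028
  solve Keq expr → x = 0.004996; check Q = 1.2650e-05
Then add 0.3377 M of X.
Step 2:
                   E          X          M          G
  Initial     0.2338      2.633      1.629      0.028
  Change   -0.001334  -0.004001   0.001334   0.004001
  Equil       0.2325      2.629       1.63      0.032
  solve Keq expr → x = 0.001334; check Q = 1.2650e-05

Direction: forward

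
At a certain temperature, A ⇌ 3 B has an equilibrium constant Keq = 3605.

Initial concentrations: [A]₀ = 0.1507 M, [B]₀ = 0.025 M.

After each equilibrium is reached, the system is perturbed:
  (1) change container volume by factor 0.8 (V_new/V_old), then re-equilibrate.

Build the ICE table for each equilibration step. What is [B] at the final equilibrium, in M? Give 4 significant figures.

[B]_eq = 0.5962 M

Q₀ = 1.0368e-04 vs Keq = 3605 ⇒ Q<K, forward
Step 1:
                  A         B
  init       0.1507     0.025
  Δ         -0.1507     0.452
  eq      3.0108e-05     0.477
  solve Keq expr → x = 0.1507; check Q = 3605
Then change container volume by factor 0.8 (V_new/V_old).
Step 2:
                  A         B
  init    3.7635e-05    0.5963
  Δ       2.1151e-05 -6.3452e-05
  eq      5.8785e-05    0.5962
  solve Keq expr → x = -2.1151e-05; check Q = 3605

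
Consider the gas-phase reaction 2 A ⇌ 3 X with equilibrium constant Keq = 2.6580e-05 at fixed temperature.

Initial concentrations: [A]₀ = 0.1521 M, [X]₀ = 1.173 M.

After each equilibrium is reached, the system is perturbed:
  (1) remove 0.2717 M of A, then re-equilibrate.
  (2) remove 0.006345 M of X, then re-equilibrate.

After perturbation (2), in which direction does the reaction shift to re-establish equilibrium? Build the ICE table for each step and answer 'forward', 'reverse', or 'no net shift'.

Direction: forward

Q₀ = 69.76 vs Keq = 2.6580e-05 ⇒ Q>K, reverse
Step 1:
                  A         X
  I          0.1521     1.173
  C          0.7632    -1.145
  E          0.9153   0.02813
  solve Keq expr → x = -0.3816; check Q = 2.6580e-05
Then remove 0.2717 M of A.
Step 2:
                  A         X
  I          0.6436   0.02813
  C        0.003865 -0.005798
  E          0.6475   0.02234
  solve Keq expr → x = -0.001933; check Q = 2.6580e-05
Then remove 0.006345 M of X.
Step 3:
                  A         X
  I          0.6475   0.01599
  C       -0.004166  0.006249
  E          0.6433   0.02224
  solve Keq expr → x = 0.002083; check Q = 2.6580e-05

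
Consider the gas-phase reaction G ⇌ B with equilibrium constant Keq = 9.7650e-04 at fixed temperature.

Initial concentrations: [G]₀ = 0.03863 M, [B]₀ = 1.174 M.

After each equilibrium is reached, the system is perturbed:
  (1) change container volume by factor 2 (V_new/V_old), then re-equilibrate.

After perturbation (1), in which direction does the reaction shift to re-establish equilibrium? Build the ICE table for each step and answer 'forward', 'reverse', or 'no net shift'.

Q₀ = 30.39 vs Keq = 9.7650e-04 ⇒ Q>K, reverse
Step 1:
                    G           B
  Initial     0.03863       1.174
  Change        1.173      -1.173
  Equil         1.211    0.001183
  solve Keq expr → x = -1.173; check Q = 9.7650e-04
Then change container volume by factor 2 (V_new/V_old).
Step 2:
                    G           B
  Initial      0.6057  5.9149e-04
  Change            0           0
  Equil        0.6057  5.9149e-04
  solve Keq expr → x = 0; check Q = 9.7650e-04

Direction: no net shift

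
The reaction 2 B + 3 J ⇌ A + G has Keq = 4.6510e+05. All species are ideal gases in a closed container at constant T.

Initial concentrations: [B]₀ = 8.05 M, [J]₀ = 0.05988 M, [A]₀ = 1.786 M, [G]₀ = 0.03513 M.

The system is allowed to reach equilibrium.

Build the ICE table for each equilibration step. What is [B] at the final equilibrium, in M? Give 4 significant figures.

Q₀ = 4.509 vs Keq = 4.6510e+05 ⇒ Q<K, forward
Step 1:
                    B           J           A           G
  Initial        8.05     0.05988       1.786     0.03513
  Change     -0.03893    -0.05839     0.01946     0.01946
  Equil         8.011    0.001489       1.805     0.05459
  solve Keq expr → x = 0.01946; check Q = 4.6510e+05

[B]_eq = 8.011 M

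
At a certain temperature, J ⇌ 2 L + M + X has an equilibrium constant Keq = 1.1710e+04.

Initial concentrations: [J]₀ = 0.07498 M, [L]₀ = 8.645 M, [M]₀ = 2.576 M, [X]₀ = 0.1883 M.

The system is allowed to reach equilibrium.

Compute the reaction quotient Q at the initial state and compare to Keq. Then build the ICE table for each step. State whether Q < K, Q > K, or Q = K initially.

Q₀ = 483.5; Q < K (proceeds forward)

Q₀ = 483.5 vs Keq = 1.1710e+04 ⇒ Q<K, forward
Step 1:
                   J          L          M          X
  I          0.07498      8.645      2.576     0.1883
  C         -0.07047     0.1409    0.07047    0.07047
  E         0.004514      8.786      2.646     0.2588
  solve Keq expr → x = 0.07047; check Q = 1.1710e+04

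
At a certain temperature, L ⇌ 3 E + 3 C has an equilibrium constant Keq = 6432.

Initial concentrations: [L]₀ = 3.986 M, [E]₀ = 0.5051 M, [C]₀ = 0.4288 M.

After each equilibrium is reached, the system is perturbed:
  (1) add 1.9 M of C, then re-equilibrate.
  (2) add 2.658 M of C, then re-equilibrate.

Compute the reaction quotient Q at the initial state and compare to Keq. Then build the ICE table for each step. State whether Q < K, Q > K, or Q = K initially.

Q₀ = 0.002549; Q < K (proceeds forward)

Q₀ = 0.002549 vs Keq = 6432 ⇒ Q<K, forward
Step 1:
                   L          E          C
  I            3.986     0.5051     0.4288
  C           -1.516      4.547      4.547
  E             2.47      5.052      4.976
  solve Keq expr → x = 1.516; check Q = 6432
Then add 1.9 M of C.
Step 2:
                   L          E          C
  I             2.47      5.052      6.876
  C           0.2615    -0.7845    -0.7845
  E            2.732      4.268      6.092
  solve Keq expr → x = -0.2615; check Q = 6432
Then add 2.658 M of C.
Step 3:
                   L          E          C
  I            2.732      4.268       8.75
  C           0.2869    -0.8608    -0.8608
  E            3.019      3.407      7.889
  solve Keq expr → x = -0.2869; check Q = 6432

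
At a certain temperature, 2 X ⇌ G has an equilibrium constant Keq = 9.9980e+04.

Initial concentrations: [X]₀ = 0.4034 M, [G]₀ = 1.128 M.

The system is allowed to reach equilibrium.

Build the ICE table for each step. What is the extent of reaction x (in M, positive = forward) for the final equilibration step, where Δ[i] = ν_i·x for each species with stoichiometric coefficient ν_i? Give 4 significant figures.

Q₀ = 6.932 vs Keq = 9.9980e+04 ⇒ Q<K, forward
Step 1:
                   X          G
  I           0.4034      1.128
  C          -0.3998     0.1999
  E         0.003644      1.328
  solve Keq expr → x = 0.1999; check Q = 9.9980e+04

x = 0.1999 M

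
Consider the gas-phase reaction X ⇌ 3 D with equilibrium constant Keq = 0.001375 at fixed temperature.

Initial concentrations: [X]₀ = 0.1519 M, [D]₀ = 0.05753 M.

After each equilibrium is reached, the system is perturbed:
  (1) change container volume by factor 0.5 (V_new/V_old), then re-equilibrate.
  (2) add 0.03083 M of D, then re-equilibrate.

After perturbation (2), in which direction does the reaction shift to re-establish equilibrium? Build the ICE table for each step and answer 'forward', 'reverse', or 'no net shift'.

Q₀ = 0.001254 vs Keq = 0.001375 ⇒ Q<K, forward
Step 1:
                    X           D
  init         0.1519     0.05753
  Δ       -5.7556e-04    0.001727
  eq           0.1513     0.05926
  solve Keq expr → x = 5.7556e-04; check Q = 0.001375
Then change container volume by factor 0.5 (V_new/V_old).
Step 2:
                    X           D
  init         0.3026      0.1185
  Δ           0.01423     -0.0427
  eq           0.3169     0.07581
  solve Keq expr → x = -0.01423; check Q = 0.001375
Then add 0.03083 M of D.
Step 3:
                    X           D
  init         0.3169      0.1066
  Δ           0.01001    -0.03004
  eq           0.3269      0.0766
  solve Keq expr → x = -0.01001; check Q = 0.001375

Direction: reverse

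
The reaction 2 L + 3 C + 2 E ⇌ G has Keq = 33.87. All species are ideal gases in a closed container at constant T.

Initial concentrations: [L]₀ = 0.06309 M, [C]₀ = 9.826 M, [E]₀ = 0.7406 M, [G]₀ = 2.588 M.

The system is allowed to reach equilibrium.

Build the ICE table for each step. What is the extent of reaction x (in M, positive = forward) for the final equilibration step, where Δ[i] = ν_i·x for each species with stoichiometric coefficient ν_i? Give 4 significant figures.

x = 0.02494 M

Q₀ = 1.25 vs Keq = 33.87 ⇒ Q<K, forward
Step 1:
                    L           C           E           G
  init        0.06309       9.826      0.7406       2.588
  Δ          -0.04988    -0.07483    -0.04988     0.02494
  eq          0.01321       9.751      0.6907       2.613
  solve Keq expr → x = 0.02494; check Q = 33.87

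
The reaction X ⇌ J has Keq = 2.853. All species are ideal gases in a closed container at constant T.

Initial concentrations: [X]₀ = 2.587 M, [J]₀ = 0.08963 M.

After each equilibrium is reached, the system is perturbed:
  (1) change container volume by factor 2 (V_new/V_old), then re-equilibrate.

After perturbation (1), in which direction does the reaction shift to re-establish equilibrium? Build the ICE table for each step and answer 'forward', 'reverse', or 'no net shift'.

Q₀ = 0.03465 vs Keq = 2.853 ⇒ Q<K, forward
Step 1:
                    X           J
  I             2.587     0.08963
  C            -1.892       1.892
  E            0.6947       1.982
  solve Keq expr → x = 1.892; check Q = 2.853
Then change container volume by factor 2 (V_new/V_old).
Step 2:
                    X           J
  I            0.3473       0.991
  C                 0           0
  E            0.3473       0.991
  solve Keq expr → x = 0; check Q = 2.853

Direction: no net shift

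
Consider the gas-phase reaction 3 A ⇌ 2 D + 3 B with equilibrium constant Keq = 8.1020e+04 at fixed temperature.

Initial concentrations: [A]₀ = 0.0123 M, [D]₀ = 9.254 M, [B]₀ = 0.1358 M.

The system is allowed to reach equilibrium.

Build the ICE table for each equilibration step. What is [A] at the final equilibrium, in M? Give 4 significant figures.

Q₀ = 1.1525e+05 vs Keq = 8.1020e+04 ⇒ Q>K, reverse
Step 1:
                  A         D         B
  I          0.0123     9.254    0.1358
  C        0.001391 -9.2707e-04 -0.001391
  E         0.01369     9.253    0.1344
  solve Keq expr → x = -4.6354e-04; check Q = 8.1020e+04

[A]_eq = 0.01369 M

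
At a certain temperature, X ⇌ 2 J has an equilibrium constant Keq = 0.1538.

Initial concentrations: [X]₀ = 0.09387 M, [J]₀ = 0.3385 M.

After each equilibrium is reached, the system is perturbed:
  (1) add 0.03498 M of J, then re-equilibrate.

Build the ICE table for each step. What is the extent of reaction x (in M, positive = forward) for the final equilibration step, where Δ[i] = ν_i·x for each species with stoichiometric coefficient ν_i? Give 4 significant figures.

Q₀ = 1.221 vs Keq = 0.1538 ⇒ Q>K, reverse
Step 1:
                   X          J
  I          0.09387     0.3385
  C          0.08607    -0.1721
  E           0.1799     0.1664
  solve Keq expr → x = -0.08607; check Q = 0.1538
Then add 0.03498 M of J.
Step 2:
                   X          J
  I           0.1799     0.2013
  C          0.01426   -0.02851
  E           0.1942     0.1728
  solve Keq expr → x = -0.01426; check Q = 0.1538

x = -0.01426 M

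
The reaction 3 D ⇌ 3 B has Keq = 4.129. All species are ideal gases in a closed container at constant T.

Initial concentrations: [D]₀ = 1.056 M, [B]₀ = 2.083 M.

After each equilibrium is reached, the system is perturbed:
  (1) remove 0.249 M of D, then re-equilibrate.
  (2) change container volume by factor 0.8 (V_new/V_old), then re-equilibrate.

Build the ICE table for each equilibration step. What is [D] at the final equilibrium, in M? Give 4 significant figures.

[D]_eq = 1.387 M

Q₀ = 7.675 vs Keq = 4.129 ⇒ Q>K, reverse
Step 1:
                  D         B
  Initial     1.056     2.083
  Change     0.1493   -0.1493
  Equil       1.205     1.934
  solve Keq expr → x = -0.04977; check Q = 4.129
Then remove 0.249 M of D.
Step 2:
                  D         B
  Initial    0.9563     1.934
  Change     0.1534   -0.1534
  Equil        1.11      1.78
  solve Keq expr → x = -0.05113; check Q = 4.129
Then change container volume by factor 0.8 (V_new/V_old).
Step 3:
                  D         B
  Initial     1.387     2.225
  Change          0         0
  Equil       1.387     2.225
  solve Keq expr → x = 0; check Q = 4.129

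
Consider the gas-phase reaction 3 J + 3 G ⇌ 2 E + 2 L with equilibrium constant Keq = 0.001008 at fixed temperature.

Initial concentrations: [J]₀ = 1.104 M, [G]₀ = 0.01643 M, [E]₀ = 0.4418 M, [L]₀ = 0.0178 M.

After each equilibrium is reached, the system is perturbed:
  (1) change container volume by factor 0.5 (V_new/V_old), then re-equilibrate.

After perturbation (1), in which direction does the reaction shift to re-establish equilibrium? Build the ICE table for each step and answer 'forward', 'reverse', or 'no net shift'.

Q₀ = 10.36 vs Keq = 0.001008 ⇒ Q>K, reverse
Step 1:
                  J         G         E         L
  Initial     1.104   0.01643    0.4418    0.0178
  Change    0.02554   0.02554  -0.01703  -0.01703
  Equil        1.13   0.04197    0.4248 7.7158e-04
  solve Keq expr → x = -0.008514; check Q = 0.001008
Then change container volume by factor 0.5 (V_new/V_old).
Step 2:
                  J         G         E         L
  Initial     2.259   0.08395    0.8495  0.001543
  Change  -0.002126 -0.002126  0.001418  0.001418
  Equil       2.257   0.08182     0.851  0.002961
  solve Keq expr → x = 7.0875e-04; check Q = 0.001008

Direction: forward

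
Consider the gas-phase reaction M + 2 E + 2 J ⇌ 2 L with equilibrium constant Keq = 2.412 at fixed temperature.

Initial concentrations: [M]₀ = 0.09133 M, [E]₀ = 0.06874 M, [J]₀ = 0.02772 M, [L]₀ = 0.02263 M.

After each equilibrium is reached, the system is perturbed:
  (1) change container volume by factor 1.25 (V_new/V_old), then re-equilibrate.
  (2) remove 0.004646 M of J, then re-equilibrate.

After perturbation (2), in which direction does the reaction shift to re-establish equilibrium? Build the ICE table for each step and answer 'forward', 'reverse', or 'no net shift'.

Direction: reverse

Q₀ = 1544 vs Keq = 2.412 ⇒ Q>K, reverse
Step 1:
                    M           E           J           L
  I           0.09133     0.06874     0.02772     0.02263
  C           0.01025      0.0205      0.0205     -0.0205
  E            0.1016     0.08924     0.04822     0.00213
  solve Keq expr → x = -0.01025; check Q = 2.412
Then change container volume by factor 1.25 (V_new/V_old).
Step 2:
                    M           E           J           L
  I           0.08126     0.07139     0.03858    0.001704
  C        2.3022e-04  4.6045e-04  4.6045e-04 -4.6045e-04
  E           0.08149     0.07185     0.03904    0.001244
  solve Keq expr → x = -2.3022e-04; check Q = 2.412
Then remove 0.004646 M of J.
Step 3:
                    M           E           J           L
  I           0.08149     0.07185     0.03439    0.001244
  C        7.0441e-05  1.4088e-04  1.4088e-04 -1.4088e-04
  E           0.08156     0.07199     0.03453    0.001103
  solve Keq expr → x = -7.0441e-05; check Q = 2.412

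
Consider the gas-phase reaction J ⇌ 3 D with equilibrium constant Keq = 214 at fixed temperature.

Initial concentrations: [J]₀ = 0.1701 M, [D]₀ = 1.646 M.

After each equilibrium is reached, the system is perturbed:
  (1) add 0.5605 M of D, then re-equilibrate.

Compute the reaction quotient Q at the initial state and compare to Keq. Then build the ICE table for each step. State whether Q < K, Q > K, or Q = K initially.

Q₀ = 26.22 vs Keq = 214 ⇒ Q<K, forward
Step 1:
                   J          D
  I           0.1701      1.646
  C          -0.1306     0.3917
  E          0.03954      2.038
  solve Keq expr → x = 0.1306; check Q = 214
Then add 0.5605 M of D.
Step 2:
                   J          D
  I          0.03954      2.598
  C          0.03332   -0.09997
  E          0.07286      2.498
  solve Keq expr → x = -0.03332; check Q = 214

Q₀ = 26.22; Q < K (proceeds forward)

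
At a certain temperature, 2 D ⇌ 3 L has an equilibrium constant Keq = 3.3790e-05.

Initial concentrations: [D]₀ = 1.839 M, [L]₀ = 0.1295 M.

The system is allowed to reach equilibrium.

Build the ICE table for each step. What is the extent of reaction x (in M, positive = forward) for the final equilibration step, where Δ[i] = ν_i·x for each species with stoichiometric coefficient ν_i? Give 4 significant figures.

Q₀ = 6.4216e-04 vs Keq = 3.3790e-05 ⇒ Q>K, reverse
Step 1:
                  D         L
  I           1.839    0.1295
  C         0.05336  -0.08004
  E           1.892   0.04946
  solve Keq expr → x = -0.02668; check Q = 3.3790e-05

x = -0.02668 M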